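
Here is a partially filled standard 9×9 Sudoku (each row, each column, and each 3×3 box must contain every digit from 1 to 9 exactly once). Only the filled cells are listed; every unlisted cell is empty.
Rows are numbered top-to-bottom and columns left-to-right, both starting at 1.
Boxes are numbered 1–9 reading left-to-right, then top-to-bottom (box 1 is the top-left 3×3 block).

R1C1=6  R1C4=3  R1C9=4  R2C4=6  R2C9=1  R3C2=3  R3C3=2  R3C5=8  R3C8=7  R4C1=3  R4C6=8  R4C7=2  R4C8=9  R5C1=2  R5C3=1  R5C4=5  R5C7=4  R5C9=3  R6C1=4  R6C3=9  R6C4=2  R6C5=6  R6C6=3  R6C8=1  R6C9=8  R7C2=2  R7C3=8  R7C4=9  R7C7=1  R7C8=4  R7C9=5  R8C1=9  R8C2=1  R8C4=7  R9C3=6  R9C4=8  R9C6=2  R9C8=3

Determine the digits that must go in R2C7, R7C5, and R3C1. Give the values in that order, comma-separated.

For R2C7:
  Consider where 3 can go in column 7.
  R1C7 is out (row 1 already has a 3).
  R3C7 is out (row 3 already has a 3).
  R6C7 is out (row 6 already has a 3).
  R8C7 is out (box 9 already has a 3).
  R9C7 is out (row 9 already has a 3).
  So the only cell in column 7 that can hold 3 is R2C7.
  So R2C7 = 3.
For R7C5:
  Row 7 already contains {1, 2, 4, 5, 8, 9}.
  Column 5 already contains {6, 8}.
  Its 3×3 block (box 8) already contains {2, 7, 8, 9}.
  The only value from 1–9 not eliminated is 3, so R7C5 = 3.
For R3C1:
  Consider where 1 can go in box 1.
  R1C2 is out (column 2 already has a 1).
  R1C3 is out (column 3 already has a 1).
  R2C1 is out (row 2 already has a 1).
  R2C2 is out (row 2 already has a 1).
  R2C3 is out (row 2 already has a 1).
  So the only cell in box 1 that can hold 1 is R3C1.
  So R3C1 = 1.

3,3,1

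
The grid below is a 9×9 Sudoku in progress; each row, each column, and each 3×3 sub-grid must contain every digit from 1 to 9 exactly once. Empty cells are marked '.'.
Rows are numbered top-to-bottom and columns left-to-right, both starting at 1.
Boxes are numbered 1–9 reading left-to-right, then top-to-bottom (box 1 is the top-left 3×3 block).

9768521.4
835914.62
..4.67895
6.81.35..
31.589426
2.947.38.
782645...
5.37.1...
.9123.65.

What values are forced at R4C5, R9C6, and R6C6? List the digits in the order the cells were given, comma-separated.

2,8,6

For R4C5:
  Row 4 already contains {1, 3, 5, 6, 8}.
  Column 5 already contains {1, 3, 4, 5, 6, 7, 8}.
  Its 3×3 block (box 5) already contains {1, 3, 4, 5, 7, 8, 9}.
  The only value from 1–9 not eliminated is 2, so R4C5 = 2.
For R9C6:
  Row 9 already contains {1, 2, 3, 5, 6, 9}.
  Column 6 already contains {1, 2, 3, 4, 5, 7, 9}.
  Its 3×3 block (box 8) already contains {1, 2, 3, 4, 5, 6, 7}.
  The only value from 1–9 not eliminated is 8, so R9C6 = 8.
For R6C6:
  Row 6 already contains {2, 3, 4, 7, 8, 9}.
  Column 6 already contains {1, 2, 3, 4, 5, 7, 9}.
  Its 3×3 block (box 5) already contains {1, 3, 4, 5, 7, 8, 9}.
  The only value from 1–9 not eliminated is 6, so R6C6 = 6.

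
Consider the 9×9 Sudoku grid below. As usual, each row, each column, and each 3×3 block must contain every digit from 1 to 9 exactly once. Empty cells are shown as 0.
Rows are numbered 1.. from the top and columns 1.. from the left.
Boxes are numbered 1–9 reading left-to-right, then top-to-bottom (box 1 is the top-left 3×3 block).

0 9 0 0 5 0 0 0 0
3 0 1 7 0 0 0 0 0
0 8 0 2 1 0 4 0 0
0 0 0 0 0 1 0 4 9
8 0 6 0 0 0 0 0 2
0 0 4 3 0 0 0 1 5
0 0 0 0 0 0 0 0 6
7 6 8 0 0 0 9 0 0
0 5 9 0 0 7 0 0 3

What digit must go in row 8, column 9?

4

Cell row 8, column 9 itself could take any of {1, 4} by direct elimination.
Consider where 4 can go in column 9.
row 1, column 9 is out (box 3 already has a 4).
row 2, column 9 is out (box 3 already has a 4).
row 3, column 9 is out (row 3 already has a 4).
So the only cell in column 9 that can hold 4 is row 8, column 9.
Therefore row 8, column 9 = 4.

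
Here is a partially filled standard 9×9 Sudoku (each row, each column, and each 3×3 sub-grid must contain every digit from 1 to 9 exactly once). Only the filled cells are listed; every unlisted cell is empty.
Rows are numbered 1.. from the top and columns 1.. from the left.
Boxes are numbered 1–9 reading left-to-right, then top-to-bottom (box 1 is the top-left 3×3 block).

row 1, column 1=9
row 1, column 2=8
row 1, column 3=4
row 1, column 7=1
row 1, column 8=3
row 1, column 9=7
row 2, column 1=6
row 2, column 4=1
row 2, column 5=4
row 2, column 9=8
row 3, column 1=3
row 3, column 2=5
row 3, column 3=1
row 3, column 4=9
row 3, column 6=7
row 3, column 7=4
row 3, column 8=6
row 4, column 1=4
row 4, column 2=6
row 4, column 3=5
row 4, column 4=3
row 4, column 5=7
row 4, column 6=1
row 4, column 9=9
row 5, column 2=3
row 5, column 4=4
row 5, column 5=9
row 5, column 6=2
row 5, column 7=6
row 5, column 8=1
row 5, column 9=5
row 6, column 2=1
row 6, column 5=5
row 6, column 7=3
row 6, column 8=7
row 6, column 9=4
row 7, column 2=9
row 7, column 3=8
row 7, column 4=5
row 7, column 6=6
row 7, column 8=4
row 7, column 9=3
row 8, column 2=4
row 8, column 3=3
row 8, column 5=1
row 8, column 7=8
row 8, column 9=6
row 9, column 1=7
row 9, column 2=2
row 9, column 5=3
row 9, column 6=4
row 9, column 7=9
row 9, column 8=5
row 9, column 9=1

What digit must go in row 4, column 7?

2

Row 4 already contains {1, 3, 4, 5, 6, 7, 9}.
Column 7 already contains {1, 3, 4, 6, 8, 9}.
Its 3×3 block (box 6) already contains {1, 3, 4, 5, 6, 7, 9}.
The only value from 1–9 not eliminated is 2, so row 4, column 7 = 2.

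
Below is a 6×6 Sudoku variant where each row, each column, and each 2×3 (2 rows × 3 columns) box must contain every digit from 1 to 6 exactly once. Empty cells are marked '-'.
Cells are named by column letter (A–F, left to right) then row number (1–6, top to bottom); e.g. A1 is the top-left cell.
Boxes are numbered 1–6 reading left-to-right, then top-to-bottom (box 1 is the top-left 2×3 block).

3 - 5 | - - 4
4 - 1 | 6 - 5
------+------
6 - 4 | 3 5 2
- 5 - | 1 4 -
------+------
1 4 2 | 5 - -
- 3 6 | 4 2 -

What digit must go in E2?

Row 2 already contains {1, 4, 5, 6}.
Column E already contains {2, 4, 5}.
Its 2×3 block (box 2) already contains {4, 5, 6}.
The only value from 1–6 not eliminated is 3, so E2 = 3.

3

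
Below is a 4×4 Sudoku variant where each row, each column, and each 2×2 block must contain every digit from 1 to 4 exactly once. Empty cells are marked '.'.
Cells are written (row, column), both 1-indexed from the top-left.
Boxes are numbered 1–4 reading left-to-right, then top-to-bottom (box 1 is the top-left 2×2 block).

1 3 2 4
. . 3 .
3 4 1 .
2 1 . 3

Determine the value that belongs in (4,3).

Row 4 already contains {1, 2, 3}.
Column 3 already contains {1, 2, 3}.
Its 2×2 block (box 4) already contains {1, 3}.
The only value from 1–4 not eliminated is 4, so (4,3) = 4.

4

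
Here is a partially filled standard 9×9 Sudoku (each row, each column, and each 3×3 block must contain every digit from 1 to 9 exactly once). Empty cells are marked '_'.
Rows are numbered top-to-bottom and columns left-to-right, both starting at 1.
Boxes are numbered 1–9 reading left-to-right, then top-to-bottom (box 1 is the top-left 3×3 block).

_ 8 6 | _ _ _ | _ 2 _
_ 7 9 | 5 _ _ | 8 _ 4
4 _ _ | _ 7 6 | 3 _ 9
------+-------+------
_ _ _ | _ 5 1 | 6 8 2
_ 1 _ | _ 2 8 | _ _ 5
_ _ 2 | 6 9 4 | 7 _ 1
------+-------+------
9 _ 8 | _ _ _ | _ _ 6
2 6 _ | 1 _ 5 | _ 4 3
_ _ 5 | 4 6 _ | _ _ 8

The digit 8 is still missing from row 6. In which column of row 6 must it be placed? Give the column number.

1

Consider where 8 can go in row 6.
R6C2 is out (column 2 already has a 8).
R6C8 is out (column 8 already has a 8).
So the only cell in row 6 that can hold 8 is R6C1.
That is column 1.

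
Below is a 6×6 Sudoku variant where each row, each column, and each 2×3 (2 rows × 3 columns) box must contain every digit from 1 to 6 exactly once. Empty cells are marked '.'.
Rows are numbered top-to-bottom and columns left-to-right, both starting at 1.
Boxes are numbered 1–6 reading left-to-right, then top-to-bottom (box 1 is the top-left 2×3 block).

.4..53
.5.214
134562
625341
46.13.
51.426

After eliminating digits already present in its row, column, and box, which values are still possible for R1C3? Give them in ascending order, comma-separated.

Row 1 already contains {3, 4, 5}.
Column 3 already contains {4, 5}.
Its 2×3 block (box 1) already contains {4, 5}.
Removing those from 1–6 leaves {1, 2, 6} as the candidates for R1C3.

1,2,6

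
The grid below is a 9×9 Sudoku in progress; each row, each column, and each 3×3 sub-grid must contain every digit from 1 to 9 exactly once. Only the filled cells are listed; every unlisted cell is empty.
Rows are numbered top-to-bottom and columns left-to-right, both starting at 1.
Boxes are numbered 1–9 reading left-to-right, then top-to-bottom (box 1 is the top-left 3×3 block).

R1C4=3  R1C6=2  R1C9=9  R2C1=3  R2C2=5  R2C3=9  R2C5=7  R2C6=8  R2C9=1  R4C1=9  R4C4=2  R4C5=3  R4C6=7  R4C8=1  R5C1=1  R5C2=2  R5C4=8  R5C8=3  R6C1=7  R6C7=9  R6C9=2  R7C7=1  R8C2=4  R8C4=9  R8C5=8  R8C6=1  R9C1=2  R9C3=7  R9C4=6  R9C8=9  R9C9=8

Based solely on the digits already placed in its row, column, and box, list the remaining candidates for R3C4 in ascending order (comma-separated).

Row 3 already contains {}.
Column 4 already contains {2, 3, 6, 8, 9}.
Its 3×3 block (box 2) already contains {2, 3, 7, 8}.
Removing those from 1–9 leaves {1, 4, 5} as the candidates for R3C4.

1,4,5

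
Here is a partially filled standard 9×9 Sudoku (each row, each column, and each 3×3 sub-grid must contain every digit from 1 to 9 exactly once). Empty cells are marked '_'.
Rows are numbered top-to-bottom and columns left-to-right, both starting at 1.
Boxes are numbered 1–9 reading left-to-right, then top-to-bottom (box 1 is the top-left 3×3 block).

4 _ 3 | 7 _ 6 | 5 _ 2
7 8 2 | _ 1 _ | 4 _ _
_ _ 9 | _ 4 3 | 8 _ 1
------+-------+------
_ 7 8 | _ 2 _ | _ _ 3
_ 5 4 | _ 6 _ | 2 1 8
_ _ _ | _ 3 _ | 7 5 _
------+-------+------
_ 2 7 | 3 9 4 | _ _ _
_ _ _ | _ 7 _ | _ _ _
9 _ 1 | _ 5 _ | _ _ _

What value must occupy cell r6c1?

Cell r6c1 itself could take any of {1, 2, 6} by direct elimination.
Consider where 2 can go in column 1.
r3c1 is out (box 1 already has a 2).
r4c1 is out (row 4 already has a 2).
r5c1 is out (row 5 already has a 2).
r7c1 is out (row 7 already has a 2).
r8c1 is out (box 7 already has a 2).
So the only cell in column 1 that can hold 2 is r6c1.
Therefore r6c1 = 2.

2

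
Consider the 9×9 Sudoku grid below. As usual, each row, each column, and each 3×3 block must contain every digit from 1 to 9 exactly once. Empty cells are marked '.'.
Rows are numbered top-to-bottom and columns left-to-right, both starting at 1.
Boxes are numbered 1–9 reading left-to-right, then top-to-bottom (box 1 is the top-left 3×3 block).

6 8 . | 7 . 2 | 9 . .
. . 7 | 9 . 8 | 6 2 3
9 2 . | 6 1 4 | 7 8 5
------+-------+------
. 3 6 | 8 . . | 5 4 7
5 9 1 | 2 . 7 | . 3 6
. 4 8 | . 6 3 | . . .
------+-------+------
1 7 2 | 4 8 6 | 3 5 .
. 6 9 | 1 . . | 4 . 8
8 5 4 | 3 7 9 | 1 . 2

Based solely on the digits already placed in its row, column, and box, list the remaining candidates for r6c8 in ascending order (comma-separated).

1,9

Row 6 already contains {3, 4, 6, 8}.
Column 8 already contains {2, 3, 4, 5, 8}.
Its 3×3 block (box 6) already contains {3, 4, 5, 6, 7}.
Removing those from 1–9 leaves {1, 9} as the candidates for r6c8.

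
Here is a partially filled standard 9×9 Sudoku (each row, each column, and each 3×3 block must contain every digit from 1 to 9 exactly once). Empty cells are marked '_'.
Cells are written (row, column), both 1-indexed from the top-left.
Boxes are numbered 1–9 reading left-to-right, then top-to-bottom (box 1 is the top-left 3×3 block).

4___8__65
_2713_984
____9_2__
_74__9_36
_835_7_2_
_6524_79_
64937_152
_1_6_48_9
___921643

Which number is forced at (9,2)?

Row 9 already contains {1, 2, 3, 4, 6, 9}.
Column 2 already contains {1, 2, 4, 6, 7, 8}.
Its 3×3 block (box 7) already contains {1, 4, 6, 9}.
The only value from 1–9 not eliminated is 5, so (9,2) = 5.

5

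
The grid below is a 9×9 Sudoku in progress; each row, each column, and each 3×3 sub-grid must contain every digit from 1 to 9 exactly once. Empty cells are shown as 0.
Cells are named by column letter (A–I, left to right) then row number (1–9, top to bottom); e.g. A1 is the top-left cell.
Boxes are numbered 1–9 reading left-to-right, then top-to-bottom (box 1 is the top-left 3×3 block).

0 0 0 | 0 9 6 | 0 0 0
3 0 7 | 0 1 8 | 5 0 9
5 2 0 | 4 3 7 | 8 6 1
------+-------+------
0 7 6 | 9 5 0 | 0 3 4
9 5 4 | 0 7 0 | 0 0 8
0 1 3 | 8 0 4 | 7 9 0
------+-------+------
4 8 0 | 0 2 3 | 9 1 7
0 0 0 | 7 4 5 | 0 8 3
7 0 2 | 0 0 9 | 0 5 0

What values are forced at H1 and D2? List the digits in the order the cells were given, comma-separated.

For H1:
  Consider where 7 can go in column H.
  H2 is out (row 2 already has a 7).
  H5 is out (row 5 already has a 7).
  So the only cell in column H that can hold 7 is H1.
  So H1 = 7.
For D2:
  Row 2 already contains {1, 3, 5, 7, 8, 9}.
  Column D already contains {4, 7, 8, 9}.
  Its 3×3 block (box 2) already contains {1, 3, 4, 6, 7, 8, 9}.
  The only value from 1–9 not eliminated is 2, so D2 = 2.

7,2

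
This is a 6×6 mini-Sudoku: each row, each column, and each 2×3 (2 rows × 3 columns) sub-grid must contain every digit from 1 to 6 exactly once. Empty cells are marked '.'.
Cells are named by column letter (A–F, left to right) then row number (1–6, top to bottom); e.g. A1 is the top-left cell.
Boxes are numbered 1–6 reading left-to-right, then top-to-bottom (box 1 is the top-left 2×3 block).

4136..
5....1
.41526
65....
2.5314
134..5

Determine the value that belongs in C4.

Row 4 already contains {5, 6}.
Column C already contains {1, 3, 4, 5}.
Its 2×3 block (box 3) already contains {1, 4, 5, 6}.
The only value from 1–6 not eliminated is 2, so C4 = 2.

2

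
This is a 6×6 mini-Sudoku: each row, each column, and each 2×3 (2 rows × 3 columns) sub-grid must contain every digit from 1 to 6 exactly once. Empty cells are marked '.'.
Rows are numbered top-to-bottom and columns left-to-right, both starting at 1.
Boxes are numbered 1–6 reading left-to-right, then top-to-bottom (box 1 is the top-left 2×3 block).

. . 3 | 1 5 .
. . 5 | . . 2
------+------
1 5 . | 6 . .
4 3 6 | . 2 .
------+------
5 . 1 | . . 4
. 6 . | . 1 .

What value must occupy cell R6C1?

3

Cell R6C1 itself could take any of {2, 3} by direct elimination.
Consider where 3 can go in box 5.
R5C2 is out (column 2 already has a 3).
R6C3 is out (column 3 already has a 3).
So the only cell in box 5 that can hold 3 is R6C1.
Therefore R6C1 = 3.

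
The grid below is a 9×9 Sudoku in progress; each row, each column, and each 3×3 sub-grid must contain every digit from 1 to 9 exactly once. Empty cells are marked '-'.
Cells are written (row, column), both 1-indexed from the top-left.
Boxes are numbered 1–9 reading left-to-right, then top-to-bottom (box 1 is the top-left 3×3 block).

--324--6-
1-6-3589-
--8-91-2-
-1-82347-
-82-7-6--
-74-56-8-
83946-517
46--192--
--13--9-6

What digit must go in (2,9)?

Row 2 already contains {1, 3, 5, 6, 8, 9}.
Column 9 already contains {6, 7}.
Its 3×3 block (box 3) already contains {2, 6, 8, 9}.
The only value from 1–9 not eliminated is 4, so (2,9) = 4.

4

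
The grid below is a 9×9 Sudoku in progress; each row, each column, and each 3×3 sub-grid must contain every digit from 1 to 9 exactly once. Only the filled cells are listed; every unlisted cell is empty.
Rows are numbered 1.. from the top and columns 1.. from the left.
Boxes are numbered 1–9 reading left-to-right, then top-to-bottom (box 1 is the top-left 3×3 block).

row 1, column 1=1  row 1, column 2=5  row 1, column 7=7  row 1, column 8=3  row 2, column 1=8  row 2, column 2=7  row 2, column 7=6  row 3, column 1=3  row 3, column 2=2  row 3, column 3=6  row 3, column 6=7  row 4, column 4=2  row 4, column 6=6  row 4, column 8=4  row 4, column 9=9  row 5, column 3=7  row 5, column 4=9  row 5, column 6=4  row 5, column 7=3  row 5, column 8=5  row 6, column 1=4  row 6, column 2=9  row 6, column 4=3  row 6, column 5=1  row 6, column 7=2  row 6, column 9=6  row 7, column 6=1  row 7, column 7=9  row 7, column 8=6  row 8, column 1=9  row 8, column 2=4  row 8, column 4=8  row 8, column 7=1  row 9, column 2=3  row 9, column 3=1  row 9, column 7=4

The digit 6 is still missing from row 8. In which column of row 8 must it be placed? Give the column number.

Consider where 6 can go in row 8.
row 8, column 3 is out (column 3 already has a 6).
row 8, column 6 is out (column 6 already has a 6).
row 8, column 8 is out (column 8 already has a 6).
row 8, column 9 is out (column 9 already has a 6).
So the only cell in row 8 that can hold 6 is row 8, column 5.
That is column 5.

5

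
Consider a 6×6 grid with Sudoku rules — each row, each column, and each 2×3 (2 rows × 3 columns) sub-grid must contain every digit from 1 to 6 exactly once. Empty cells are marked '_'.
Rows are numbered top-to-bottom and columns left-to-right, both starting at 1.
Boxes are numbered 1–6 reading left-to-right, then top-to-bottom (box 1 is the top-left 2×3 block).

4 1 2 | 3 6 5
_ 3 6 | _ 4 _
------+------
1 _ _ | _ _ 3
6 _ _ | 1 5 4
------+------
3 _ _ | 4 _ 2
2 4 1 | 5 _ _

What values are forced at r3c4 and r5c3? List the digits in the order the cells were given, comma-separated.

For r3c4:
  Consider where 6 can go in column 4.
  r2c4 is out (row 2 already has a 6).
  So the only cell in column 4 that can hold 6 is r3c4.
  So r3c4 = 6.
For r5c3:
  Row 5 already contains {2, 3, 4}.
  Column 3 already contains {1, 2, 6}.
  Its 2×3 block (box 5) already contains {1, 2, 3, 4}.
  The only value from 1–6 not eliminated is 5, so r5c3 = 5.

6,5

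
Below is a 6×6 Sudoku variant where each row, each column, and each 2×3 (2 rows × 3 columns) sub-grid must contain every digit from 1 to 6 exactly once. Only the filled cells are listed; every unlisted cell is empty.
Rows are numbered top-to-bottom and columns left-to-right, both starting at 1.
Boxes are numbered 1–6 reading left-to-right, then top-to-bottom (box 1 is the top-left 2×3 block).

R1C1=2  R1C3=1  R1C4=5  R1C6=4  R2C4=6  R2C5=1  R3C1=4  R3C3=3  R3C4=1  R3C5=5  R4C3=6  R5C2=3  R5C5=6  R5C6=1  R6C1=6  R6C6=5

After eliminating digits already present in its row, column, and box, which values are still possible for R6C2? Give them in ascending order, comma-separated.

1,2,4

Row 6 already contains {5, 6}.
Column 2 already contains {3}.
Its 2×3 block (box 5) already contains {3, 6}.
Removing those from 1–6 leaves {1, 2, 4} as the candidates for R6C2.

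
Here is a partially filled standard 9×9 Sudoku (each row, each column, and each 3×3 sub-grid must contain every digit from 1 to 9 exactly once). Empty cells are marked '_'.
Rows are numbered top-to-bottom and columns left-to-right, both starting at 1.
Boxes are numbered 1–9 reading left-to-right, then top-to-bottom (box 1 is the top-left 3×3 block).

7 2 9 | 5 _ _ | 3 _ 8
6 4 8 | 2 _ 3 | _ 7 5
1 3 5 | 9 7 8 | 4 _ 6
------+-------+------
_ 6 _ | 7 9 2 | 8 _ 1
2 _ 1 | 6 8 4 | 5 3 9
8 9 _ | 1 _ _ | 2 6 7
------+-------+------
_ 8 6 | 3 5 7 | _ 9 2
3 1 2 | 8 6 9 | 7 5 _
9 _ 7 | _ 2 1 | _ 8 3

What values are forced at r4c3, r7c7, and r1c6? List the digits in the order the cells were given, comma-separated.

For r4c3:
  Consider where 3 can go in row 4.
  r4c1 is out (column 1 already has a 3).
  r4c8 is out (column 8 already has a 3).
  So the only cell in row 4 that can hold 3 is r4c3.
  So r4c3 = 3.
For r7c7:
  Row 7 already contains {2, 3, 5, 6, 7, 8, 9}.
  Column 7 already contains {2, 3, 4, 5, 7, 8}.
  Its 3×3 block (box 9) already contains {2, 3, 5, 7, 8, 9}.
  The only value from 1–9 not eliminated is 1, so r7c7 = 1.
For r1c6:
  Row 1 already contains {2, 3, 5, 7, 8, 9}.
  Column 6 already contains {1, 2, 3, 4, 7, 8, 9}.
  Its 3×3 block (box 2) already contains {2, 3, 5, 7, 8, 9}.
  The only value from 1–9 not eliminated is 6, so r1c6 = 6.

3,1,6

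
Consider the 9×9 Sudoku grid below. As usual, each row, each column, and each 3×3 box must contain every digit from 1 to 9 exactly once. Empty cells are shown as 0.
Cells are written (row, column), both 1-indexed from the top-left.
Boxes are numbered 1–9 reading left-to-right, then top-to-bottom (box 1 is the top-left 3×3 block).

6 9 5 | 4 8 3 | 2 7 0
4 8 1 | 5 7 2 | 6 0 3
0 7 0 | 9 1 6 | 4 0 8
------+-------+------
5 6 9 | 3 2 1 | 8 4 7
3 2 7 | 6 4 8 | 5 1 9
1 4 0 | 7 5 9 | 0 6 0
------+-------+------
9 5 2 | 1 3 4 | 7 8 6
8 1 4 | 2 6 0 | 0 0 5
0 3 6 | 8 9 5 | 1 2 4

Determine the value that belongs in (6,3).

Row 6 already contains {1, 4, 5, 6, 7, 9}.
Column 3 already contains {1, 2, 4, 5, 6, 7, 9}.
Its 3×3 block (box 4) already contains {1, 2, 3, 4, 5, 6, 7, 9}.
The only value from 1–9 not eliminated is 8, so (6,3) = 8.

8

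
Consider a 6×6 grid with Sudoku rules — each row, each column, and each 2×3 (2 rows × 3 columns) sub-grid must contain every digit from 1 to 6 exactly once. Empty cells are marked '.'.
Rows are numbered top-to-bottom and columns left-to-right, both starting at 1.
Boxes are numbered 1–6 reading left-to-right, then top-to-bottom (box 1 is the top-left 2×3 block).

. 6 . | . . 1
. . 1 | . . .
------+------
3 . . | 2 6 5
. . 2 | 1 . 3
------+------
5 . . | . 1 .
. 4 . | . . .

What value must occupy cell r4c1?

Cell r4c1 itself could take any of {4, 6} by direct elimination.
Consider where 6 can go in row 4.
r4c2 is out (column 2 already has a 6).
r4c5 is out (column 5 already has a 6).
So the only cell in row 4 that can hold 6 is r4c1.
Therefore r4c1 = 6.

6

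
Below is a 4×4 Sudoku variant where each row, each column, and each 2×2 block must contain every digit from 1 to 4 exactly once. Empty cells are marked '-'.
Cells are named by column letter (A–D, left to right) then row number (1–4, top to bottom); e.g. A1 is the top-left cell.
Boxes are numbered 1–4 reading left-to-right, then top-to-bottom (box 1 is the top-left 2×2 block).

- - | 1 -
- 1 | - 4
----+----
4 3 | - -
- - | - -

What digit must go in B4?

2

Row 4 already contains {}.
Column B already contains {1, 3}.
Its 2×2 block (box 3) already contains {3, 4}.
The only value from 1–4 not eliminated is 2, so B4 = 2.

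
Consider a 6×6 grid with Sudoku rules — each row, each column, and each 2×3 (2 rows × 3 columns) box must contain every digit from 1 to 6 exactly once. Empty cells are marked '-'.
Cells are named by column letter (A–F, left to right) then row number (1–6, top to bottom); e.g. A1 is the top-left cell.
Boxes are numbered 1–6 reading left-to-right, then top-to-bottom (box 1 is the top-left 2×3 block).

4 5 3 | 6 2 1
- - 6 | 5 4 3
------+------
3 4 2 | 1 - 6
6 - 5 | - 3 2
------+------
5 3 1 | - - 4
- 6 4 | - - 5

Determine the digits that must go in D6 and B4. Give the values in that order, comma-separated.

For D6:
  Consider where 3 can go in box 6.
  D5 is out (row 5 already has a 3).
  E5 is out (row 5 already has a 3).
  E6 is out (column E already has a 3).
  So the only cell in box 6 that can hold 3 is D6.
  So D6 = 3.
For B4:
  Row 4 already contains {2, 3, 5, 6}.
  Column B already contains {3, 4, 5, 6}.
  Its 2×3 block (box 3) already contains {2, 3, 4, 5, 6}.
  The only value from 1–6 not eliminated is 1, so B4 = 1.

3,1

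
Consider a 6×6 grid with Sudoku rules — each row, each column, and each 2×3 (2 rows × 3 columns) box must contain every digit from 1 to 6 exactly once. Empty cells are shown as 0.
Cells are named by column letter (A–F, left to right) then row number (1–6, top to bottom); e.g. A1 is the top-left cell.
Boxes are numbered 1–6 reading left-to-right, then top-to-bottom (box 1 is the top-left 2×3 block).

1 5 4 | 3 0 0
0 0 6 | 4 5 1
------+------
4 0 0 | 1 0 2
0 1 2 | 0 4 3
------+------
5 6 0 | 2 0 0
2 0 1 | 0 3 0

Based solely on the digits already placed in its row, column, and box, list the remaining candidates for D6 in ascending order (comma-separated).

5,6

Row 6 already contains {1, 2, 3}.
Column D already contains {1, 2, 3, 4}.
Its 2×3 block (box 6) already contains {2, 3}.
Removing those from 1–6 leaves {5, 6} as the candidates for D6.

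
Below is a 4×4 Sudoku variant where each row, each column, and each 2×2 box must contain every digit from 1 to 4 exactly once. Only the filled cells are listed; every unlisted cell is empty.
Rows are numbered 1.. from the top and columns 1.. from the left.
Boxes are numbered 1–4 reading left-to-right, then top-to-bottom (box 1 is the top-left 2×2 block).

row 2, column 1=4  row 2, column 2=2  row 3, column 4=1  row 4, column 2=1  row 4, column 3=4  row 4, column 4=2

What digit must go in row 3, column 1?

2

Cell row 3, column 1 itself could take any of {2, 3} by direct elimination.
Consider where 2 can go in column 1.
row 1, column 1 is out (box 1 already has a 2).
row 4, column 1 is out (row 4 already has a 2).
So the only cell in column 1 that can hold 2 is row 3, column 1.
Therefore row 3, column 1 = 2.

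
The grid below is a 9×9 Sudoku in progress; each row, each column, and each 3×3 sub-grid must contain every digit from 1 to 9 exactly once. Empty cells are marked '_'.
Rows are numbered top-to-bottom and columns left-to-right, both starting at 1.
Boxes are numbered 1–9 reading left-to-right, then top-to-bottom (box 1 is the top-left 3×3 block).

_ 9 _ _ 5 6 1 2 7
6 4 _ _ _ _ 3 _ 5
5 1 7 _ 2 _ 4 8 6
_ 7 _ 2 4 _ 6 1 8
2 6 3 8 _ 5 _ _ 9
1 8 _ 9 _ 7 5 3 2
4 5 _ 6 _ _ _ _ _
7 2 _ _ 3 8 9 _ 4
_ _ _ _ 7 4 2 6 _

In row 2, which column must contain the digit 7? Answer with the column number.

Consider where 7 can go in row 2.
r2c3 is out (column 3 already has a 7).
r2c5 is out (column 5 already has a 7).
r2c6 is out (column 6 already has a 7).
r2c8 is out (box 3 already has a 7).
So the only cell in row 2 that can hold 7 is r2c4.
That is column 4.

4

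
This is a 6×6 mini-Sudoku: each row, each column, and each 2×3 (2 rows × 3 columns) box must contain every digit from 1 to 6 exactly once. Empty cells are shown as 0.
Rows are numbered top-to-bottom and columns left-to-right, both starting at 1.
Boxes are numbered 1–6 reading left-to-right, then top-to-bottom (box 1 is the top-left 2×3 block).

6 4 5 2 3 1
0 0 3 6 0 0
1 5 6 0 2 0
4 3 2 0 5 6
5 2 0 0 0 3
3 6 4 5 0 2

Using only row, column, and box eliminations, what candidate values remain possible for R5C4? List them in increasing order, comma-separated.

1,4

Row 5 already contains {2, 3, 5}.
Column 4 already contains {2, 5, 6}.
Its 2×3 block (box 6) already contains {2, 3, 5}.
Removing those from 1–6 leaves {1, 4} as the candidates for R5C4.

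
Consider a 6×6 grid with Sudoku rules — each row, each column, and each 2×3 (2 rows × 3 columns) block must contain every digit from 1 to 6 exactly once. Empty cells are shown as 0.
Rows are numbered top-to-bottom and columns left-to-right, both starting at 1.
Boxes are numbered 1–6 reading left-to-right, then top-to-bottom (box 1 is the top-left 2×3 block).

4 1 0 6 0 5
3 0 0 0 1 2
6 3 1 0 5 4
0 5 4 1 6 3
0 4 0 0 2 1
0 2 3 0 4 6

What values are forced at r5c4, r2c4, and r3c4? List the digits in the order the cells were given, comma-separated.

For r5c4:
  Consider where 3 can go in column 4.
  r2c4 is out (row 2 already has a 3).
  r3c4 is out (row 3 already has a 3).
  r6c4 is out (row 6 already has a 3).
  So the only cell in column 4 that can hold 3 is r5c4.
  So r5c4 = 3.
For r2c4:
  Row 2 already contains {1, 2, 3}.
  Column 4 already contains {1, 6}.
  Its 2×3 block (box 2) already contains {1, 2, 5, 6}.
  The only value from 1–6 not eliminated is 4, so r2c4 = 4.
For r3c4:
  Row 3 already contains {1, 3, 4, 5, 6}.
  Column 4 already contains {1, 6}.
  Its 2×3 block (box 4) already contains {1, 3, 4, 5, 6}.
  The only value from 1–6 not eliminated is 2, so r3c4 = 2.

3,4,2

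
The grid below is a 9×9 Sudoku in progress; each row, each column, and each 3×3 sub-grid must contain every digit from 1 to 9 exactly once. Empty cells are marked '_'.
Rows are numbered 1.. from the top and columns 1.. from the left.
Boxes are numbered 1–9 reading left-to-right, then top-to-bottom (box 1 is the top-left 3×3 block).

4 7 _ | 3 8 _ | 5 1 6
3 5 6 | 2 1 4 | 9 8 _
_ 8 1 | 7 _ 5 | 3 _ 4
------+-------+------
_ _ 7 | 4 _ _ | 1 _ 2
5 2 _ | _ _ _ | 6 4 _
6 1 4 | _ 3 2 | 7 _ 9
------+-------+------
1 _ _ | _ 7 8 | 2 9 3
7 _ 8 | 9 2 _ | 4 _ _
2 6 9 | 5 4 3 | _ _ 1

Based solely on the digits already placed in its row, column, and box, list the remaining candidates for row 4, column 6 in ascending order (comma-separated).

Row 4 already contains {1, 2, 4, 7}.
Column 6 already contains {2, 3, 4, 5, 8}.
Its 3×3 block (box 5) already contains {2, 3, 4}.
Removing those from 1–9 leaves {6, 9} as the candidates for row 4, column 6.

6,9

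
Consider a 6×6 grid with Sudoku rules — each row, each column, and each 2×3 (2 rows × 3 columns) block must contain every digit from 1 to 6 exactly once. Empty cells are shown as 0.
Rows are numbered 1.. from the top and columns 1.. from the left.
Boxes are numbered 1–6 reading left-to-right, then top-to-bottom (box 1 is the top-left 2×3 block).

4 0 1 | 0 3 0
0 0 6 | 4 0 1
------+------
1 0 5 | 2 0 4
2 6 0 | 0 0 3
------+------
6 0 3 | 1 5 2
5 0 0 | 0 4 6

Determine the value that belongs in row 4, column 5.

1

Row 4 already contains {2, 3, 6}.
Column 5 already contains {3, 4, 5}.
Its 2×3 block (box 4) already contains {2, 3, 4}.
The only value from 1–6 not eliminated is 1, so row 4, column 5 = 1.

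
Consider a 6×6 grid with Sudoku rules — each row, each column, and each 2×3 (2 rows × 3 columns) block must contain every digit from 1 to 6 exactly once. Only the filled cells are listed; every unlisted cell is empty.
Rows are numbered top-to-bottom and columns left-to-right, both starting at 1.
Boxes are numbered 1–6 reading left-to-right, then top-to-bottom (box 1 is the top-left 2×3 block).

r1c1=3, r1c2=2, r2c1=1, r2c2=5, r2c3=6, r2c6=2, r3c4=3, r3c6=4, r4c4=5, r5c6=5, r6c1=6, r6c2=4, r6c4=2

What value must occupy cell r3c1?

Cell r3c1 itself could take any of {2, 5} by direct elimination.
Consider where 5 can go in column 1.
r4c1 is out (row 4 already has a 5).
r5c1 is out (row 5 already has a 5).
So the only cell in column 1 that can hold 5 is r3c1.
Therefore r3c1 = 5.

5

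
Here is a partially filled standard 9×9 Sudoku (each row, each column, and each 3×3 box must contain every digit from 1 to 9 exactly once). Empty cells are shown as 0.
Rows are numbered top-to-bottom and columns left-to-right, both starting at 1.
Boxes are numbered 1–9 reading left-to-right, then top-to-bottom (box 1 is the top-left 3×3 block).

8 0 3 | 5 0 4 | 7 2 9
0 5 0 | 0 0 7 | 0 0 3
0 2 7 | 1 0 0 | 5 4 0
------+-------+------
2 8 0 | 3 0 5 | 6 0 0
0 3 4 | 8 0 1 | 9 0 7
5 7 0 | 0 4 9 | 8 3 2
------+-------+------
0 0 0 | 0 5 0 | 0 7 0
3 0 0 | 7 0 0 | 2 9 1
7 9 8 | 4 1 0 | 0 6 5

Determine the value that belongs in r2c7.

Row 2 already contains {3, 5, 7}.
Column 7 already contains {2, 5, 6, 7, 8, 9}.
Its 3×3 block (box 3) already contains {2, 3, 4, 5, 7, 9}.
The only value from 1–9 not eliminated is 1, so r2c7 = 1.

1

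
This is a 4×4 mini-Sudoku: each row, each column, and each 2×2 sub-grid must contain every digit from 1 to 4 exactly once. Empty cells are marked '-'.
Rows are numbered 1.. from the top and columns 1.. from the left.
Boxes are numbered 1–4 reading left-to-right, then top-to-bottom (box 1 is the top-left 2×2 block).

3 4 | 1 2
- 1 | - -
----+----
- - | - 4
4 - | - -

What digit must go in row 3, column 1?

1

Cell row 3, column 1 itself could take any of {1, 2} by direct elimination.
Consider where 1 can go in row 3.
row 3, column 2 is out (column 2 already has a 1).
row 3, column 3 is out (column 3 already has a 1).
So the only cell in row 3 that can hold 1 is row 3, column 1.
Therefore row 3, column 1 = 1.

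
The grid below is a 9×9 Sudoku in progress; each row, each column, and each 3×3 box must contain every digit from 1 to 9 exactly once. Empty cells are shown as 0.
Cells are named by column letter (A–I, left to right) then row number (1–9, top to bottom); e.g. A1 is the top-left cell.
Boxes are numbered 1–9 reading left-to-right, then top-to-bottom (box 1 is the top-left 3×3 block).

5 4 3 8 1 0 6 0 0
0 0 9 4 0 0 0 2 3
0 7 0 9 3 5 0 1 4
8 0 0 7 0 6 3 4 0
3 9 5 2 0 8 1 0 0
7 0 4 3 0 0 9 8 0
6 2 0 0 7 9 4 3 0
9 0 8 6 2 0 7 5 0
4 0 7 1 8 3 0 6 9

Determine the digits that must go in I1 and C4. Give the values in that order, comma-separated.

7,2

For I1:
  Row 1 already contains {1, 3, 4, 5, 6, 8}.
  Column I already contains {3, 4, 9}.
  Its 3×3 block (box 3) already contains {1, 2, 3, 4, 6}.
  The only value from 1–9 not eliminated is 7, so I1 = 7.
For C4:
  Consider where 2 can go in box 4.
  B4 is out (column B already has a 2).
  B6 is out (column B already has a 2).
  So the only cell in box 4 that can hold 2 is C4.
  So C4 = 2.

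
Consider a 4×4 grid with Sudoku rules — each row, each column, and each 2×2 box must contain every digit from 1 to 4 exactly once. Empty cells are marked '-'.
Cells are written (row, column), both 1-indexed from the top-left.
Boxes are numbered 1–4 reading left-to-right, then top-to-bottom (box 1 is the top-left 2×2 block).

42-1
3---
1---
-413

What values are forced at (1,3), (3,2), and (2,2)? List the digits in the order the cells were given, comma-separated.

3,3,1

For (1,3):
  Row 1 already contains {1, 2, 4}.
  Column 3 already contains {1}.
  Its 2×2 block (box 2) already contains {1}.
  The only value from 1–4 not eliminated is 3, so (1,3) = 3.
For (3,2):
  Row 3 already contains {1}.
  Column 2 already contains {2, 4}.
  Its 2×2 block (box 3) already contains {1, 4}.
  The only value from 1–4 not eliminated is 3, so (3,2) = 3.
For (2,2):
  Row 2 already contains {3}.
  Column 2 already contains {2, 4}.
  Its 2×2 block (box 1) already contains {2, 3, 4}.
  The only value from 1–4 not eliminated is 1, so (2,2) = 1.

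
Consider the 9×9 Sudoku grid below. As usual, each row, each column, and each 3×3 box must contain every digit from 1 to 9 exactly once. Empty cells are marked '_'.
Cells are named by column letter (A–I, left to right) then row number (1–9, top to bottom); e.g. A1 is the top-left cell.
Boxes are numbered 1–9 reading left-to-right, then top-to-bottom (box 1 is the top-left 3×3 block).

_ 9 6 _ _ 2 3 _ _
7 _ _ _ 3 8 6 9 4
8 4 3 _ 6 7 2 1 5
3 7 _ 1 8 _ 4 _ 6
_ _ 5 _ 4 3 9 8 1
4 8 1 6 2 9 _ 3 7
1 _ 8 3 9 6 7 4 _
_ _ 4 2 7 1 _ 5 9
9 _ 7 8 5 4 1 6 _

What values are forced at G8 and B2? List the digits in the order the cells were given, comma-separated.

8,1

For G8:
  Row 8 already contains {1, 2, 4, 5, 7, 9}.
  Column G already contains {1, 2, 3, 4, 6, 7, 9}.
  Its 3×3 block (box 9) already contains {1, 4, 5, 6, 7, 9}.
  The only value from 1–9 not eliminated is 8, so G8 = 8.
For B2:
  Consider where 1 can go in row 2.
  C2 is out (column C already has a 1).
  D2 is out (column D already has a 1).
  So the only cell in row 2 that can hold 1 is B2.
  So B2 = 1.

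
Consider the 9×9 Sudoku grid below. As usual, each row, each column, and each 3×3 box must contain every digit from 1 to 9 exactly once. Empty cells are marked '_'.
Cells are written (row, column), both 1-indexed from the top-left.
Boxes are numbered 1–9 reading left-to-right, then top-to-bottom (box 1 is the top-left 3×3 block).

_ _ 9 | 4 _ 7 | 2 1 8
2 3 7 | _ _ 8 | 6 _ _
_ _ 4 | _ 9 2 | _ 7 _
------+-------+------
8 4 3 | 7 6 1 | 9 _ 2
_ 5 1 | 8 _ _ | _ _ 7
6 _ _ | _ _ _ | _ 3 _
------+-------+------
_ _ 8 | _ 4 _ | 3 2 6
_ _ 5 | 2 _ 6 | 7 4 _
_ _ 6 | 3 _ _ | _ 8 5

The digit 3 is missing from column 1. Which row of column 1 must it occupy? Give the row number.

Consider where 3 can go in column 1.
(1,1) is out (box 1 already has a 3).
(3,1) is out (box 1 already has a 3).
(5,1) is out (box 4 already has a 3).
(7,1) is out (row 7 already has a 3).
(9,1) is out (row 9 already has a 3).
So the only cell in column 1 that can hold 3 is (8,1).
That is row 8.

8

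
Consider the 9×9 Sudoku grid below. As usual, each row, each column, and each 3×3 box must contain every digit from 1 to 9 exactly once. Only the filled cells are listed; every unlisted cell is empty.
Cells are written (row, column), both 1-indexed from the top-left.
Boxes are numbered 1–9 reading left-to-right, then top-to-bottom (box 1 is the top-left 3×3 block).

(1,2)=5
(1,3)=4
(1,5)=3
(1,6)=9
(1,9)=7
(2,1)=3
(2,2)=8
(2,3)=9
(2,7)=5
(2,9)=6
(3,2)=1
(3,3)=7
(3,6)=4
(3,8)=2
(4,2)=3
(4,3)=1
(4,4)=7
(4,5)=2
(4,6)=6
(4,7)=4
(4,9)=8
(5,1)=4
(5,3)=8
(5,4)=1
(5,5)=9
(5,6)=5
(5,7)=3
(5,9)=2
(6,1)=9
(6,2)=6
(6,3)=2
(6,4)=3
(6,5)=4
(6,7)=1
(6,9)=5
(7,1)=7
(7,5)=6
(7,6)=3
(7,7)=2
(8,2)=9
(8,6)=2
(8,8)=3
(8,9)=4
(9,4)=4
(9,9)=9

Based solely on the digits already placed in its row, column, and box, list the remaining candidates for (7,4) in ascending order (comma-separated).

Row 7 already contains {2, 3, 6, 7}.
Column 4 already contains {1, 3, 4, 7}.
Its 3×3 block (box 8) already contains {2, 3, 4, 6}.
Removing those from 1–9 leaves {5, 8, 9} as the candidates for (7,4).

5,8,9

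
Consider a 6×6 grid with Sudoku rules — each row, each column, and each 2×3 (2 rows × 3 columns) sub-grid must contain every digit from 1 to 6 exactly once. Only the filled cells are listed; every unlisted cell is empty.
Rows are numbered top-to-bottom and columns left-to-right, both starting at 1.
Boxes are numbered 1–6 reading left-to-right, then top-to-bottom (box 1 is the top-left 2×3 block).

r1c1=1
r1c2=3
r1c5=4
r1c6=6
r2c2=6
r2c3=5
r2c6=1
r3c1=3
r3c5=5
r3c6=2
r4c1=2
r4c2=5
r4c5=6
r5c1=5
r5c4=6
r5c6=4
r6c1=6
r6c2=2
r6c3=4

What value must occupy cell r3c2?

4

Cell r3c2 itself could take any of {1, 4} by direct elimination.
Consider where 4 can go in column 2.
r5c2 is out (row 5 already has a 4).
So the only cell in column 2 that can hold 4 is r3c2.
Therefore r3c2 = 4.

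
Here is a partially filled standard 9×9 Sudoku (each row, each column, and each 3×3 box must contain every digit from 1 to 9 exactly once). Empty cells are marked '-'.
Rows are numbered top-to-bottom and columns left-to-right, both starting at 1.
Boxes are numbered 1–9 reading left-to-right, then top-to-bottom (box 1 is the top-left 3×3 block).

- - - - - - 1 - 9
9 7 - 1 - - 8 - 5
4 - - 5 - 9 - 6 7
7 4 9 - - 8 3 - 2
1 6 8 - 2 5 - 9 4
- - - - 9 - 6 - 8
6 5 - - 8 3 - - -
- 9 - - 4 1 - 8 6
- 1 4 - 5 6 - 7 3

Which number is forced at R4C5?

1

Cell R4C5 itself could take any of {1, 6} by direct elimination.
Consider where 1 can go in box 5.
R4C4 is out (column 4 already has a 1).
R5C4 is out (row 5 already has a 1).
R6C4 is out (column 4 already has a 1).
R6C6 is out (column 6 already has a 1).
So the only cell in box 5 that can hold 1 is R4C5.
Therefore R4C5 = 1.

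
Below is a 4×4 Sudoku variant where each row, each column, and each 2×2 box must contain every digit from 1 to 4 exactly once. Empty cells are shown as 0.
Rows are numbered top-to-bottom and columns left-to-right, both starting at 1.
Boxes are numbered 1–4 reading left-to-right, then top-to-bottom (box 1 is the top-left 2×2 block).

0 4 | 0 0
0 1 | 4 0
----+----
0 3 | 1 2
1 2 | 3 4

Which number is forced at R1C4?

Cell R1C4 itself could take any of {1, 3} by direct elimination.
Consider where 1 can go in column 4.
R2C4 is out (row 2 already has a 1).
So the only cell in column 4 that can hold 1 is R1C4.
Therefore R1C4 = 1.

1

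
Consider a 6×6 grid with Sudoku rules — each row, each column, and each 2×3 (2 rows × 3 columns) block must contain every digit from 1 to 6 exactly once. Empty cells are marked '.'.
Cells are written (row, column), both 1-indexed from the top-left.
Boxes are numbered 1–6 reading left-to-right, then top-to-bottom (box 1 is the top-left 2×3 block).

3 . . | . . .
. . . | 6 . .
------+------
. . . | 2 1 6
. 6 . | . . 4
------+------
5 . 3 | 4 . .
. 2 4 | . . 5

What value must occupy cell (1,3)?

6

Cell (1,3) itself could take any of {1, 2, 5, 6} by direct elimination.
Consider where 6 can go in box 1.
(1,2) is out (column 2 already has a 6).
(2,1) is out (row 2 already has a 6).
(2,2) is out (row 2 already has a 6).
(2,3) is out (row 2 already has a 6).
So the only cell in box 1 that can hold 6 is (1,3).
Therefore (1,3) = 6.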